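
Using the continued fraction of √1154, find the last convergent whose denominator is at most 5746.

78506/2311

√1154 = [33; 1, 32, 1, 66, …] (period length 4).
Convergents:
  p_0/q_0 = 33/1
  p_1/q_1 = 34/1
  p_2/q_2 = 1121/33
  p_3/q_3 = 1155/34
  p_4/q_4 = 77351/2277
  p_5/q_5 = 78506/2311
  p_6/q_6 = 2589543/76229
q_5 = 2311 ≤ 5746 < 76229 = q_6, so the answer is 78506/2311.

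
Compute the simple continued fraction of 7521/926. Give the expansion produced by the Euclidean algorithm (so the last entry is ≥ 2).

7521 = 8*926 + 113
926 = 8*113 + 22
113 = 5*22 + 3
22 = 7*3 + 1
3 = 3*1 + 0  (stop)
So 7521/926 = [8; 8, 5, 7, 3].

[8; 8, 5, 7, 3]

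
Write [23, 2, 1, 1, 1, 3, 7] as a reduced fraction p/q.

4933/211

Using pₖ = aₖpₖ₋₁ + pₖ₋₂ and qₖ = aₖqₖ₋₁ + qₖ₋₂:
  k=0: a=23, p=23, q=1
  k=1: a=2, p=47, q=2
  k=2: a=1, p=70, q=3
  k=3: a=1, p=117, q=5
  k=4: a=1, p=187, q=8
  k=5: a=3, p=678, q=29
  k=6: a=7, p=4933, q=211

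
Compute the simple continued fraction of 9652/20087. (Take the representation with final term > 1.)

[0; 2, 12, 3, 17, 15]

9652 = 0·20087 + 9652
20087 = 2·9652 + 783
9652 = 12·783 + 256
783 = 3·256 + 15
256 = 17·15 + 1
15 = 15·1 + 0  (stop)
So 9652/20087 = [0; 2, 12, 3, 17, 15].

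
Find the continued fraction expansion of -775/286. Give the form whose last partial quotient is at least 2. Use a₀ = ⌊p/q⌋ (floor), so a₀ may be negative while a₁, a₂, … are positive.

[-3; 3, 2, 4, 9]

-775 = -3*286 + 83
286 = 3*83 + 37
83 = 2*37 + 9
37 = 4*9 + 1
9 = 9*1 + 0  (stop)
So -775/286 = [-3; 3, 2, 4, 9].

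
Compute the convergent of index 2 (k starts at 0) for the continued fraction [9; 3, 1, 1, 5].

37/4

Using pₖ = aₖpₖ₋₁ + pₖ₋₂, qₖ = aₖqₖ₋₁ + qₖ₋₂ (with p₋₁=1, p₋₂=0, q₋₁=0, q₋₂=1):
  k=0: a=9, p=9, q=1
  k=1: a=3, p=28, q=3
  k=2: a=1, p=37, q=4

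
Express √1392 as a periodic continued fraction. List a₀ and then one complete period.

a₀ = ⌊√1392⌋ = 37.
With m₀=0, d₀=1 and mₖ₊₁ = dₖaₖ − mₖ, dₖ₊₁ = (n − mₖ₊₁²)/dₖ, aₖ₊₁ = ⌊(a₀+mₖ₊₁)/dₖ₊₁⌋:
  k=1: m=37, d=23, a=3
  k=2: m=32, d=16, a=4
  k=3: m=32, d=23, a=3
  k=4: m=37, d=1, a=74
d=1 and a=2a₀=74 at k=4, so the next step gives (m, d) = (37, 23) again — its k=1 value — and the period has length 4.

[37; 3, 4, 3, 74]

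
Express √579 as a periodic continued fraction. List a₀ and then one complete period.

a₀ = ⌊√579⌋ = 24.
With m₀=0, d₀=1 and mₖ₊₁ = dₖaₖ − mₖ, dₖ₊₁ = (n − mₖ₊₁²)/dₖ, aₖ₊₁ = ⌊(a₀+mₖ₊₁)/dₖ₊₁⌋:
  k=1: m=24, d=3, a=16
  k=2: m=24, d=1, a=48
d=1 and a=2a₀=48 at k=2, so the next step gives (m, d) = (24, 3) again — its k=1 value — and the period has length 2.

[24; 16, 48]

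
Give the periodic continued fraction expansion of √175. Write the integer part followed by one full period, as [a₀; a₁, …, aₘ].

[13; 4, 2, 1, 2, 4, 26]

a₀ = ⌊√175⌋ = 13.
With m₀=0, d₀=1 and mₖ₊₁ = dₖaₖ − mₖ, dₖ₊₁ = (n − mₖ₊₁²)/dₖ, aₖ₊₁ = ⌊(a₀+mₖ₊₁)/dₖ₊₁⌋:
  k=1: m=13, d=6, a=4
  k=2: m=11, d=9, a=2
  k=3: m=7, d=14, a=1
  k=4: m=7, d=9, a=2
  k=5: m=11, d=6, a=4
  k=6: m=13, d=1, a=26
d=1 and a=2a₀=26 at k=6, so the next step gives (m, d) = (13, 6) again — its k=1 value — and the period has length 6.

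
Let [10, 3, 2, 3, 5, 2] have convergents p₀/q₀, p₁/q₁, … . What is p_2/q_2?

Using pₖ = aₖpₖ₋₁ + pₖ₋₂, qₖ = aₖqₖ₋₁ + qₖ₋₂ (with p₋₁=1, p₋₂=0, q₋₁=0, q₋₂=1):
  k=0: a=10, p=10, q=1
  k=1: a=3, p=31, q=3
  k=2: a=2, p=72, q=7

72/7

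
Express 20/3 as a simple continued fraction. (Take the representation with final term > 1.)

20 = 6·3 + 2
3 = 1·2 + 1
2 = 2·1 + 0  (stop)
So 20/3 = [6; 1, 2].

[6; 1, 2]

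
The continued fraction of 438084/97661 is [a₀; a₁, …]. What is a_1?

438084 = 4·97661 + 47440   →  a_0 = 4
97661 = 2·47440 + 2781   →  a_1 = 2

2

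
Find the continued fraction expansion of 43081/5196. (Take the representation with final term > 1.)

43081 = 8·5196 + 1513
5196 = 3·1513 + 657
1513 = 2·657 + 199
657 = 3·199 + 60
199 = 3·60 + 19
60 = 3·19 + 3
19 = 6·3 + 1
3 = 3·1 + 0  (stop)
So 43081/5196 = [8; 3, 2, 3, 3, 3, 6, 3].

[8; 3, 2, 3, 3, 3, 6, 3]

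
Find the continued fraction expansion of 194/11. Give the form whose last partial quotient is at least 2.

[17; 1, 1, 1, 3]

194 = 17·11 + 7
11 = 1·7 + 4
7 = 1·4 + 3
4 = 1·3 + 1
3 = 3·1 + 0  (stop)
So 194/11 = [17; 1, 1, 1, 3].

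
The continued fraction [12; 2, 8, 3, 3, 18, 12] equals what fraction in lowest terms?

484247/38828

Using pₖ = aₖpₖ₋₁ + pₖ₋₂ and qₖ = aₖqₖ₋₁ + qₖ₋₂:
  k=0: a=12, p=12, q=1
  k=1: a=2, p=25, q=2
  k=2: a=8, p=212, q=17
  k=3: a=3, p=661, q=53
  k=4: a=3, p=2195, q=176
  k=5: a=18, p=40171, q=3221
  k=6: a=12, p=484247, q=38828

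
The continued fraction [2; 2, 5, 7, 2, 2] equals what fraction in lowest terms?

Using pₖ = aₖpₖ₋₁ + pₖ₋₂ and qₖ = aₖqₖ₋₁ + qₖ₋₂:
  k=0: a=2, p=2, q=1
  k=1: a=2, p=5, q=2
  k=2: a=5, p=27, q=11
  k=3: a=7, p=194, q=79
  k=4: a=2, p=415, q=169
  k=5: a=2, p=1024, q=417

1024/417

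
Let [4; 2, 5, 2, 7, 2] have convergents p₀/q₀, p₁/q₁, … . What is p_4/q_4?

Using pₖ = aₖpₖ₋₁ + pₖ₋₂, qₖ = aₖqₖ₋₁ + qₖ₋₂ (with p₋₁=1, p₋₂=0, q₋₁=0, q₋₂=1):
  k=0: a=4, p=4, q=1
  k=1: a=2, p=9, q=2
  k=2: a=5, p=49, q=11
  k=3: a=2, p=107, q=24
  k=4: a=7, p=798, q=179

798/179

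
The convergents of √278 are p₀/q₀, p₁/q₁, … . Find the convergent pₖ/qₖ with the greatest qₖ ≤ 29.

√278 = [16; 1, 2, 16, 2, 1, 32, …] (period length 6).
Convergents:
  p_0/q_0 = 16/1
  p_1/q_1 = 17/1
  p_2/q_2 = 50/3
  p_3/q_3 = 817/49
q_2 = 3 ≤ 29 < 49 = q_3, so the answer is 50/3.

50/3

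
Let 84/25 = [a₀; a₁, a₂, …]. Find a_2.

84 = 3·25 + 9   →  a_0 = 3
25 = 2·9 + 7   →  a_1 = 2
9 = 1·7 + 2   →  a_2 = 1

1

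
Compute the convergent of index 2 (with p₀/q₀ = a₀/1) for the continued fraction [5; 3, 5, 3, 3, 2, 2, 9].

85/16

Using pₖ = aₖpₖ₋₁ + pₖ₋₂, qₖ = aₖqₖ₋₁ + qₖ₋₂ (with p₋₁=1, p₋₂=0, q₋₁=0, q₋₂=1):
  k=0: a=5, p=5, q=1
  k=1: a=3, p=16, q=3
  k=2: a=5, p=85, q=16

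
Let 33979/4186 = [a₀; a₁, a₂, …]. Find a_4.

33979 = 8·4186 + 491   →  a_0 = 8
4186 = 8·491 + 258   →  a_1 = 8
491 = 1·258 + 233   →  a_2 = 1
258 = 1·233 + 25   →  a_3 = 1
233 = 9·25 + 8   →  a_4 = 9

9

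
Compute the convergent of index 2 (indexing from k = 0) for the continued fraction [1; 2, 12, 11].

37/25

Using pₖ = aₖpₖ₋₁ + pₖ₋₂, qₖ = aₖqₖ₋₁ + qₖ₋₂ (with p₋₁=1, p₋₂=0, q₋₁=0, q₋₂=1):
  k=0: a=1, p=1, q=1
  k=1: a=2, p=3, q=2
  k=2: a=12, p=37, q=25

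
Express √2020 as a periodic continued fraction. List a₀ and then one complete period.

a₀ = ⌊√2020⌋ = 44.

[44; 1, 16, 1, 88]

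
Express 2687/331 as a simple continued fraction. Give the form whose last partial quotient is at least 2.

[8; 8, 2, 19]

2687 = 8·331 + 39
331 = 8·39 + 19
39 = 2·19 + 1
19 = 19·1 + 0  (stop)
So 2687/331 = [8; 8, 2, 19].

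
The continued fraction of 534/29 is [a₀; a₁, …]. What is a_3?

2

534 = 18·29 + 12   →  a_0 = 18
29 = 2·12 + 5   →  a_1 = 2
12 = 2·5 + 2   →  a_2 = 2
5 = 2·2 + 1   →  a_3 = 2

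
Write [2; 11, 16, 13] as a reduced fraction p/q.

4833/2312

Fold from the inside: start with 13/1.
  16 + 1/13 = 209/13
  11 + 13/209 = 2312/209
  2 + 209/2312 = 4833/2312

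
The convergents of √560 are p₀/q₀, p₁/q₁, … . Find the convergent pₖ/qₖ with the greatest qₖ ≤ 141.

√560 = [23; 1, 1, 1, 46, …] (period length 4).
Convergents:
  p_0/q_0 = 23/1
  p_1/q_1 = 24/1
  p_2/q_2 = 47/2
  p_3/q_3 = 71/3
  p_4/q_4 = 3313/140
  p_5/q_5 = 3384/143
q_4 = 140 ≤ 141 < 143 = q_5, so the answer is 3313/140.

3313/140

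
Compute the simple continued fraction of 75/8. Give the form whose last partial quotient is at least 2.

[9; 2, 1, 2]

75 = 9·8 + 3
8 = 2·3 + 2
3 = 1·2 + 1
2 = 2·1 + 0  (stop)
So 75/8 = [9; 2, 1, 2].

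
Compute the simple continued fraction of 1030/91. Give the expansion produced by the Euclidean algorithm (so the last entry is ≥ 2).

1030 = 11·91 + 29
91 = 3·29 + 4
29 = 7·4 + 1
4 = 4·1 + 0  (stop)
So 1030/91 = [11; 3, 7, 4].

[11; 3, 7, 4]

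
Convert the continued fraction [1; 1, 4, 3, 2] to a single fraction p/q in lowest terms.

Fold from the inside: start with 2/1.
  3 + 1/2 = 7/2
  4 + 2/7 = 30/7
  1 + 7/30 = 37/30
  1 + 30/37 = 67/37

67/37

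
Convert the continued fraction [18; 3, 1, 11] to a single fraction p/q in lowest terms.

858/47

Fold from the inside: start with 11/1.
  1 + 1/11 = 12/11
  3 + 11/12 = 47/12
  18 + 12/47 = 858/47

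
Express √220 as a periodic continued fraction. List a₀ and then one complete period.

a₀ = ⌊√220⌋ = 14.
With m₀=0, d₀=1 and mₖ₊₁ = dₖaₖ − mₖ, dₖ₊₁ = (n − mₖ₊₁²)/dₖ, aₖ₊₁ = ⌊(a₀+mₖ₊₁)/dₖ₊₁⌋:
  k=1: m=14, d=24, a=1
  k=2: m=10, d=5, a=4
  k=3: m=10, d=24, a=1
  k=4: m=14, d=1, a=28
d=1 and a=2a₀=28 at k=4, so the next step gives (m, d) = (14, 24) again — its k=1 value — and the period has length 4.

[14; 1, 4, 1, 28]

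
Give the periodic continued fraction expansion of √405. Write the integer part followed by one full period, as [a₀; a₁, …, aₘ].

a₀ = ⌊√405⌋ = 20.
With m₀=0, d₀=1 and mₖ₊₁ = dₖaₖ − mₖ, dₖ₊₁ = (n − mₖ₊₁²)/dₖ, aₖ₊₁ = ⌊(a₀+mₖ₊₁)/dₖ₊₁⌋:
  k=1: m=20, d=5, a=8
  k=2: m=20, d=1, a=40
d=1 and a=2a₀=40 at k=2, so the next step gives (m, d) = (20, 5) again — its k=1 value — and the period has length 2.

[20; 8, 40]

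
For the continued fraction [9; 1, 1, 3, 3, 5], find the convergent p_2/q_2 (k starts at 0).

19/2

Using pₖ = aₖpₖ₋₁ + pₖ₋₂, qₖ = aₖqₖ₋₁ + qₖ₋₂ (with p₋₁=1, p₋₂=0, q₋₁=0, q₋₂=1):
  k=0: a=9, p=9, q=1
  k=1: a=1, p=10, q=1
  k=2: a=1, p=19, q=2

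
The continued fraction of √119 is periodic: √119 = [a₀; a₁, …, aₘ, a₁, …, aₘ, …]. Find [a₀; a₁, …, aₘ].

[10; 1, 9, 1, 20]

a₀ = ⌊√119⌋ = 10.
With m₀=0, d₀=1 and mₖ₊₁ = dₖaₖ − mₖ, dₖ₊₁ = (n − mₖ₊₁²)/dₖ, aₖ₊₁ = ⌊(a₀+mₖ₊₁)/dₖ₊₁⌋:
  k=1: m=10, d=19, a=1
  k=2: m=9, d=2, a=9
  k=3: m=9, d=19, a=1
  k=4: m=10, d=1, a=20
d=1 and a=2a₀=20 at k=4, so the next step gives (m, d) = (10, 19) again — its k=1 value — and the period has length 4.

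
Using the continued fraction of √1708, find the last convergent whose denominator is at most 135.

√1708 = [41; 3, 20, 3, 82, …] (period length 4).
Convergents:
  p_0/q_0 = 41/1
  p_1/q_1 = 124/3
  p_2/q_2 = 2521/61
  p_3/q_3 = 7687/186
q_2 = 61 ≤ 135 < 186 = q_3, so the answer is 2521/61.

2521/61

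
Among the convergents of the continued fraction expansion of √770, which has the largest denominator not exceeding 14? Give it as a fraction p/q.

111/4

√770 = [27; 1, 2, 1, 54, …] (period length 4).
Convergents:
  p_0/q_0 = 27/1
  p_1/q_1 = 28/1
  p_2/q_2 = 83/3
  p_3/q_3 = 111/4
  p_4/q_4 = 6077/219
q_3 = 4 ≤ 14 < 219 = q_4, so the answer is 111/4.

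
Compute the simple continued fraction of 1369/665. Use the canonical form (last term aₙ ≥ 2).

1369 = 2*665 + 39
665 = 17*39 + 2
39 = 19*2 + 1
2 = 2*1 + 0  (stop)
So 1369/665 = [2; 17, 19, 2].

[2; 17, 19, 2]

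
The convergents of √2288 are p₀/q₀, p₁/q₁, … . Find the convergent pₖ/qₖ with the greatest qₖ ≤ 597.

√2288 = [47; 1, 4, 1, 94, …] (period length 4).
Convergents:
  p_0/q_0 = 47/1
  p_1/q_1 = 48/1
  p_2/q_2 = 239/5
  p_3/q_3 = 287/6
  p_4/q_4 = 27217/569
  p_5/q_5 = 27504/575
  p_6/q_6 = 137233/2869
q_5 = 575 ≤ 597 < 2869 = q_6, so the answer is 27504/575.

27504/575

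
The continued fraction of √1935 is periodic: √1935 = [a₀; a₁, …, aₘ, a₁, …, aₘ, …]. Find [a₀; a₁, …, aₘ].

[43; 1, 86]

a₀ = ⌊√1935⌋ = 43.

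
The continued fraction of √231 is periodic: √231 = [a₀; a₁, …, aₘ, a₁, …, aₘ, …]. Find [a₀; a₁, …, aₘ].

[15; 5, 30]

a₀ = ⌊√231⌋ = 15.
With m₀=0, d₀=1 and mₖ₊₁ = dₖaₖ − mₖ, dₖ₊₁ = (n − mₖ₊₁²)/dₖ, aₖ₊₁ = ⌊(a₀+mₖ₊₁)/dₖ₊₁⌋:
  k=1: m=15, d=6, a=5
  k=2: m=15, d=1, a=30
d=1 and a=2a₀=30 at k=2, so the next step gives (m, d) = (15, 6) again — its k=1 value — and the period has length 2.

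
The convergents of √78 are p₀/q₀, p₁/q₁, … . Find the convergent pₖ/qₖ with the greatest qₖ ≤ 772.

√78 = [8; 1, 4, 1, 16, …] (period length 4).
Convergents:
  p_0/q_0 = 8/1
  p_1/q_1 = 9/1
  p_2/q_2 = 44/5
  p_3/q_3 = 53/6
  p_4/q_4 = 892/101
  p_5/q_5 = 945/107
  p_6/q_6 = 4672/529
  p_7/q_7 = 5617/636
  p_8/q_8 = 94544/10705
q_7 = 636 ≤ 772 < 10705 = q_8, so the answer is 5617/636.

5617/636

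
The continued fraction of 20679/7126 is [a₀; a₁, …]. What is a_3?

20679 = 2·7126 + 6427   →  a_0 = 2
7126 = 1·6427 + 699   →  a_1 = 1
6427 = 9·699 + 136   →  a_2 = 9
699 = 5·136 + 19   →  a_3 = 5

5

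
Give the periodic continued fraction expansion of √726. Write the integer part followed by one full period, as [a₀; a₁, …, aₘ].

a₀ = ⌊√726⌋ = 26.
With m₀=0, d₀=1 and mₖ₊₁ = dₖaₖ − mₖ, dₖ₊₁ = (n − mₖ₊₁²)/dₖ, aₖ₊₁ = ⌊(a₀+mₖ₊₁)/dₖ₊₁⌋:
  k=1: m=26, d=50, a=1
  k=2: m=24, d=3, a=16
  k=3: m=24, d=50, a=1
  k=4: m=26, d=1, a=52
d=1 and a=2a₀=52 at k=4, so the next step gives (m, d) = (26, 50) again — its k=1 value — and the period has length 4.

[26; 1, 16, 1, 52]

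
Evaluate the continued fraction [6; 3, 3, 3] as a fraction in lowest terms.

Fold from the inside: start with 3/1.
  3 + 1/3 = 10/3
  3 + 3/10 = 33/10
  6 + 10/33 = 208/33

208/33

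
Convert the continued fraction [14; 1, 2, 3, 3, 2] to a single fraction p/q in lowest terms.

Using pₖ = aₖpₖ₋₁ + pₖ₋₂ and qₖ = aₖqₖ₋₁ + qₖ₋₂:
  k=0: a=14, p=14, q=1
  k=1: a=1, p=15, q=1
  k=2: a=2, p=44, q=3
  k=3: a=3, p=147, q=10
  k=4: a=3, p=485, q=33
  k=5: a=2, p=1117, q=76

1117/76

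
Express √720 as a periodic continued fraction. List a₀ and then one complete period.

[26; 1, 4, 1, 52]

a₀ = ⌊√720⌋ = 26.
With m₀=0, d₀=1 and mₖ₊₁ = dₖaₖ − mₖ, dₖ₊₁ = (n − mₖ₊₁²)/dₖ, aₖ₊₁ = ⌊(a₀+mₖ₊₁)/dₖ₊₁⌋:
  k=1: m=26, d=44, a=1
  k=2: m=18, d=9, a=4
  k=3: m=18, d=44, a=1
  k=4: m=26, d=1, a=52
d=1 and a=2a₀=52 at k=4, so the next step gives (m, d) = (26, 44) again — its k=1 value — and the period has length 4.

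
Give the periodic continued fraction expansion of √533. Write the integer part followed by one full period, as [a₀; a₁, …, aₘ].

[23; 11, 1, 1, 11, 46]

a₀ = ⌊√533⌋ = 23.
With m₀=0, d₀=1 and mₖ₊₁ = dₖaₖ − mₖ, dₖ₊₁ = (n − mₖ₊₁²)/dₖ, aₖ₊₁ = ⌊(a₀+mₖ₊₁)/dₖ₊₁⌋:
  k=1: m=23, d=4, a=11
  k=2: m=21, d=23, a=1
  k=3: m=2, d=23, a=1
  k=4: m=21, d=4, a=11
  k=5: m=23, d=1, a=46
d=1 and a=2a₀=46 at k=5, so the next step gives (m, d) = (23, 4) again — its k=1 value — and the period has length 5.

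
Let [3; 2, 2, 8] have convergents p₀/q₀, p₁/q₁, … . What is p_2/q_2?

Using pₖ = aₖpₖ₋₁ + pₖ₋₂, qₖ = aₖqₖ₋₁ + qₖ₋₂ (with p₋₁=1, p₋₂=0, q₋₁=0, q₋₂=1):
  k=0: a=3, p=3, q=1
  k=1: a=2, p=7, q=2
  k=2: a=2, p=17, q=5

17/5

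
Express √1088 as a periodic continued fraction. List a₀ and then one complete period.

a₀ = ⌊√1088⌋ = 32.
With m₀=0, d₀=1 and mₖ₊₁ = dₖaₖ − mₖ, dₖ₊₁ = (n − mₖ₊₁²)/dₖ, aₖ₊₁ = ⌊(a₀+mₖ₊₁)/dₖ₊₁⌋:
  k=1: m=32, d=64, a=1
  k=2: m=32, d=1, a=64
d=1 and a=2a₀=64 at k=2, so the next step gives (m, d) = (32, 64) again — its k=1 value — and the period has length 2.

[32; 1, 64]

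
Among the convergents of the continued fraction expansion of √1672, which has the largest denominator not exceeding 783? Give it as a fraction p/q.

30136/737

√1672 = [40; 1, 8, 10, 8, 1, 80, …] (period length 6).
Convergents:
  p_0/q_0 = 40/1
  p_1/q_1 = 41/1
  p_2/q_2 = 368/9
  p_3/q_3 = 3721/91
  p_4/q_4 = 30136/737
  p_5/q_5 = 33857/828
q_4 = 737 ≤ 783 < 828 = q_5, so the answer is 30136/737.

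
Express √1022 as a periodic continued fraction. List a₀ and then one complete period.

a₀ = ⌊√1022⌋ = 31.
With m₀=0, d₀=1 and mₖ₊₁ = dₖaₖ − mₖ, dₖ₊₁ = (n − mₖ₊₁²)/dₖ, aₖ₊₁ = ⌊(a₀+mₖ₊₁)/dₖ₊₁⌋:
  k=1: m=31, d=61, a=1
  k=2: m=30, d=2, a=30
  k=3: m=30, d=61, a=1
  k=4: m=31, d=1, a=62
d=1 and a=2a₀=62 at k=4, so the next step gives (m, d) = (31, 61) again — its k=1 value — and the period has length 4.

[31; 1, 30, 1, 62]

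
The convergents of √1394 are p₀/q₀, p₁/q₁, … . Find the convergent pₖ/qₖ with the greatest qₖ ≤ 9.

112/3

√1394 = [37; 2, 1, 36, 1, 2, 74, …] (period length 6).
Convergents:
  p_0/q_0 = 37/1
  p_1/q_1 = 75/2
  p_2/q_2 = 112/3
  p_3/q_3 = 4107/110
q_2 = 3 ≤ 9 < 110 = q_3, so the answer is 112/3.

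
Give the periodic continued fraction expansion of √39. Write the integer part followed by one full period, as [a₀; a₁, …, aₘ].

[6; 4, 12]

a₀ = ⌊√39⌋ = 6.
With m₀=0, d₀=1 and mₖ₊₁ = dₖaₖ − mₖ, dₖ₊₁ = (n − mₖ₊₁²)/dₖ, aₖ₊₁ = ⌊(a₀+mₖ₊₁)/dₖ₊₁⌋:
  k=1: m=6, d=3, a=4
  k=2: m=6, d=1, a=12
d=1 and a=2a₀=12 at k=2, so the next step gives (m, d) = (6, 3) again — its k=1 value — and the period has length 2.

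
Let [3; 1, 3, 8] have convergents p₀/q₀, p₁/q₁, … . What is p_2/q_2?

15/4

Using pₖ = aₖpₖ₋₁ + pₖ₋₂, qₖ = aₖqₖ₋₁ + qₖ₋₂ (with p₋₁=1, p₋₂=0, q₋₁=0, q₋₂=1):
  k=0: a=3, p=3, q=1
  k=1: a=1, p=4, q=1
  k=2: a=3, p=15, q=4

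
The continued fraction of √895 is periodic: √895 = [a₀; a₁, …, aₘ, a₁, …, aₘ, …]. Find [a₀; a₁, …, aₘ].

[29; 1, 10, 1, 58]

a₀ = ⌊√895⌋ = 29.
With m₀=0, d₀=1 and mₖ₊₁ = dₖaₖ − mₖ, dₖ₊₁ = (n − mₖ₊₁²)/dₖ, aₖ₊₁ = ⌊(a₀+mₖ₊₁)/dₖ₊₁⌋:
  k=1: m=29, d=54, a=1
  k=2: m=25, d=5, a=10
  k=3: m=25, d=54, a=1
  k=4: m=29, d=1, a=58
d=1 and a=2a₀=58 at k=4, so the next step gives (m, d) = (29, 54) again — its k=1 value — and the period has length 4.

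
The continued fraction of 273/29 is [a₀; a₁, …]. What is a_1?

2

273 = 9·29 + 12   →  a_0 = 9
29 = 2·12 + 5   →  a_1 = 2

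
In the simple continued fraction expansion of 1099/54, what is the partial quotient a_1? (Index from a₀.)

1099 = 20·54 + 19   →  a_0 = 20
54 = 2·19 + 16   →  a_1 = 2

2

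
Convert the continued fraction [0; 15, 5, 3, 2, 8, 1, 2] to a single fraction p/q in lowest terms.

Using pₖ = aₖpₖ₋₁ + pₖ₋₂ and qₖ = aₖqₖ₋₁ + qₖ₋₂:
  k=0: a=0, p=0, q=1
  k=1: a=15, p=1, q=15
  k=2: a=5, p=5, q=76
  k=3: a=3, p=16, q=243
  k=4: a=2, p=37, q=562
  k=5: a=8, p=312, q=4739
  k=6: a=1, p=349, q=5301
  k=7: a=2, p=1010, q=15341

1010/15341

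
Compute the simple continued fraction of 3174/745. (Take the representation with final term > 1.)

3174 = 4·745 + 194
745 = 3·194 + 163
194 = 1·163 + 31
163 = 5·31 + 8
31 = 3·8 + 7
8 = 1·7 + 1
7 = 7·1 + 0  (stop)
So 3174/745 = [4; 3, 1, 5, 3, 1, 7].

[4; 3, 1, 5, 3, 1, 7]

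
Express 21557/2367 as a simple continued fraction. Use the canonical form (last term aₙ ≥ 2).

21557 = 9*2367 + 254
2367 = 9*254 + 81
254 = 3*81 + 11
81 = 7*11 + 4
11 = 2*4 + 3
4 = 1*3 + 1
3 = 3*1 + 0  (stop)
So 21557/2367 = [9; 9, 3, 7, 2, 1, 3].

[9; 9, 3, 7, 2, 1, 3]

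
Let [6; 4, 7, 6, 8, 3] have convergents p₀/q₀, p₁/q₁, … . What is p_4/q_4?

Using pₖ = aₖpₖ₋₁ + pₖ₋₂, qₖ = aₖqₖ₋₁ + qₖ₋₂ (with p₋₁=1, p₋₂=0, q₋₁=0, q₋₂=1):
  k=0: a=6, p=6, q=1
  k=1: a=4, p=25, q=4
  k=2: a=7, p=181, q=29
  k=3: a=6, p=1111, q=178
  k=4: a=8, p=9069, q=1453

9069/1453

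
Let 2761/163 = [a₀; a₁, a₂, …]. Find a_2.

2761 = 16·163 + 153   →  a_0 = 16
163 = 1·153 + 10   →  a_1 = 1
153 = 15·10 + 3   →  a_2 = 15

15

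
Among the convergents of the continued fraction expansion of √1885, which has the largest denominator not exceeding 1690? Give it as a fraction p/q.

45023/1037

√1885 = [43; 2, 2, 2, 86, …] (period length 4).
Convergents:
  p_0/q_0 = 43/1
  p_1/q_1 = 87/2
  p_2/q_2 = 217/5
  p_3/q_3 = 521/12
  p_4/q_4 = 45023/1037
  p_5/q_5 = 90567/2086
q_4 = 1037 ≤ 1690 < 2086 = q_5, so the answer is 45023/1037.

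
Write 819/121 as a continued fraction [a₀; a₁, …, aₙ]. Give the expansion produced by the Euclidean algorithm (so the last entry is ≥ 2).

819 = 6×121 + 93
121 = 1×93 + 28
93 = 3×28 + 9
28 = 3×9 + 1
9 = 9×1 + 0  (stop)
So 819/121 = [6; 1, 3, 3, 9].

[6; 1, 3, 3, 9]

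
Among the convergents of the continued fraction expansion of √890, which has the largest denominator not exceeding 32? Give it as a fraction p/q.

179/6

√890 = [29; 1, 4, 1, 58, …] (period length 4).
Convergents:
  p_0/q_0 = 29/1
  p_1/q_1 = 30/1
  p_2/q_2 = 149/5
  p_3/q_3 = 179/6
  p_4/q_4 = 10531/353
q_3 = 6 ≤ 32 < 353 = q_4, so the answer is 179/6.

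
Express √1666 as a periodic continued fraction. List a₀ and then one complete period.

a₀ = ⌊√1666⌋ = 40.
With m₀=0, d₀=1 and mₖ₊₁ = dₖaₖ − mₖ, dₖ₊₁ = (n − mₖ₊₁²)/dₖ, aₖ₊₁ = ⌊(a₀+mₖ₊₁)/dₖ₊₁⌋:
  k=1: m=40, d=66, a=1
  k=2: m=26, d=15, a=4
  k=3: m=34, d=34, a=2
  k=4: m=34, d=15, a=4
  k=5: m=26, d=66, a=1
  k=6: m=40, d=1, a=80
d=1 and a=2a₀=80 at k=6, so the next step gives (m, d) = (40, 66) again — its k=1 value — and the period has length 6.

[40; 1, 4, 2, 4, 1, 80]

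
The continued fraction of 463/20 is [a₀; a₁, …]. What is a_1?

463 = 23·20 + 3   →  a_0 = 23
20 = 6·3 + 2   →  a_1 = 6

6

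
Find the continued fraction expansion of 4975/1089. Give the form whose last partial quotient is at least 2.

4975 = 4×1089 + 619
1089 = 1×619 + 470
619 = 1×470 + 149
470 = 3×149 + 23
149 = 6×23 + 11
23 = 2×11 + 1
11 = 11×1 + 0  (stop)
So 4975/1089 = [4; 1, 1, 3, 6, 2, 11].

[4; 1, 1, 3, 6, 2, 11]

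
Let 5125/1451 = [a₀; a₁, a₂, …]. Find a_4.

3

5125 = 3·1451 + 772   →  a_0 = 3
1451 = 1·772 + 679   →  a_1 = 1
772 = 1·679 + 93   →  a_2 = 1
679 = 7·93 + 28   →  a_3 = 7
93 = 3·28 + 9   →  a_4 = 3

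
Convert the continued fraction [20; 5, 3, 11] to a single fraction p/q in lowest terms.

3654/181

Fold from the inside: start with 11/1.
  3 + 1/11 = 34/11
  5 + 11/34 = 181/34
  20 + 34/181 = 3654/181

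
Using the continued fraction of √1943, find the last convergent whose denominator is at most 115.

√1943 = [44; 12, 1, 1, 2, 1, 1, 12, 88, …] (period length 8).
Convergents:
  p_0/q_0 = 44/1
  p_1/q_1 = 529/12
  p_2/q_2 = 573/13
  p_3/q_3 = 1102/25
  p_4/q_4 = 2777/63
  p_5/q_5 = 3879/88
  p_6/q_6 = 6656/151
q_5 = 88 ≤ 115 < 151 = q_6, so the answer is 3879/88.

3879/88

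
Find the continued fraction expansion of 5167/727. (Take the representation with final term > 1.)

5167 = 7×727 + 78
727 = 9×78 + 25
78 = 3×25 + 3
25 = 8×3 + 1
3 = 3×1 + 0  (stop)
So 5167/727 = [7; 9, 3, 8, 3].

[7; 9, 3, 8, 3]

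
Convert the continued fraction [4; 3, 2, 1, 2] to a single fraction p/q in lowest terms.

Using pₖ = aₖpₖ₋₁ + pₖ₋₂ and qₖ = aₖqₖ₋₁ + qₖ₋₂:
  k=0: a=4, p=4, q=1
  k=1: a=3, p=13, q=3
  k=2: a=2, p=30, q=7
  k=3: a=1, p=43, q=10
  k=4: a=2, p=116, q=27

116/27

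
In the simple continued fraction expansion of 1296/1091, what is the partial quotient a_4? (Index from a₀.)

1296 = 1·1091 + 205   →  a_0 = 1
1091 = 5·205 + 66   →  a_1 = 5
205 = 3·66 + 7   →  a_2 = 3
66 = 9·7 + 3   →  a_3 = 9
7 = 2·3 + 1   →  a_4 = 2

2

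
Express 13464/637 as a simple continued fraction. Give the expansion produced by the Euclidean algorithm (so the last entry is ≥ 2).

13464 = 21×637 + 87
637 = 7×87 + 28
87 = 3×28 + 3
28 = 9×3 + 1
3 = 3×1 + 0  (stop)
So 13464/637 = [21; 7, 3, 9, 3].

[21; 7, 3, 9, 3]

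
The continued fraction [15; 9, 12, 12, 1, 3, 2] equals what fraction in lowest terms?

190629/12616

Using pₖ = aₖpₖ₋₁ + pₖ₋₂ and qₖ = aₖqₖ₋₁ + qₖ₋₂:
  k=0: a=15, p=15, q=1
  k=1: a=9, p=136, q=9
  k=2: a=12, p=1647, q=109
  k=3: a=12, p=19900, q=1317
  k=4: a=1, p=21547, q=1426
  k=5: a=3, p=84541, q=5595
  k=6: a=2, p=190629, q=12616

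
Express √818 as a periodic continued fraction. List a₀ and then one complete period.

[28; 1, 1, 1, 1, 56]

a₀ = ⌊√818⌋ = 28.
With m₀=0, d₀=1 and mₖ₊₁ = dₖaₖ − mₖ, dₖ₊₁ = (n − mₖ₊₁²)/dₖ, aₖ₊₁ = ⌊(a₀+mₖ₊₁)/dₖ₊₁⌋:
  k=1: m=28, d=34, a=1
  k=2: m=6, d=23, a=1
  k=3: m=17, d=23, a=1
  k=4: m=6, d=34, a=1
  k=5: m=28, d=1, a=56
d=1 and a=2a₀=56 at k=5, so the next step gives (m, d) = (28, 34) again — its k=1 value — and the period has length 5.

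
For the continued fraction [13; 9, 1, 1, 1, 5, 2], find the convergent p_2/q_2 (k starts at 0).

Using pₖ = aₖpₖ₋₁ + pₖ₋₂, qₖ = aₖqₖ₋₁ + qₖ₋₂ (with p₋₁=1, p₋₂=0, q₋₁=0, q₋₂=1):
  k=0: a=13, p=13, q=1
  k=1: a=9, p=118, q=9
  k=2: a=1, p=131, q=10

131/10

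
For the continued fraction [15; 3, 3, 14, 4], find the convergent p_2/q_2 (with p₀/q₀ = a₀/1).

153/10

Using pₖ = aₖpₖ₋₁ + pₖ₋₂, qₖ = aₖqₖ₋₁ + qₖ₋₂ (with p₋₁=1, p₋₂=0, q₋₁=0, q₋₂=1):
  k=0: a=15, p=15, q=1
  k=1: a=3, p=46, q=3
  k=2: a=3, p=153, q=10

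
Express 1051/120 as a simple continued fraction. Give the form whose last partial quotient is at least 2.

1051 = 8×120 + 91
120 = 1×91 + 29
91 = 3×29 + 4
29 = 7×4 + 1
4 = 4×1 + 0  (stop)
So 1051/120 = [8; 1, 3, 7, 4].

[8; 1, 3, 7, 4]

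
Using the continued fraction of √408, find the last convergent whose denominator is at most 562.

4060/201

√408 = [20; 5, 40, …] (period length 2).
Convergents:
  p_0/q_0 = 20/1
  p_1/q_1 = 101/5
  p_2/q_2 = 4060/201
  p_3/q_3 = 20401/1010
q_2 = 201 ≤ 562 < 1010 = q_3, so the answer is 4060/201.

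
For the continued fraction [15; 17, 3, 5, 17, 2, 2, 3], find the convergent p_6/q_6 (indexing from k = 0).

366792/24359

Using pₖ = aₖpₖ₋₁ + pₖ₋₂, qₖ = aₖqₖ₋₁ + qₖ₋₂ (with p₋₁=1, p₋₂=0, q₋₁=0, q₋₂=1):
  k=0: a=15, p=15, q=1
  k=1: a=17, p=256, q=17
  k=2: a=3, p=783, q=52
  k=3: a=5, p=4171, q=277
  k=4: a=17, p=71690, q=4761
  k=5: a=2, p=147551, q=9799
  k=6: a=2, p=366792, q=24359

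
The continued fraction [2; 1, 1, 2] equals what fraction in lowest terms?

13/5

Using pₖ = aₖpₖ₋₁ + pₖ₋₂ and qₖ = aₖqₖ₋₁ + qₖ₋₂:
  k=0: a=2, p=2, q=1
  k=1: a=1, p=3, q=1
  k=2: a=1, p=5, q=2
  k=3: a=2, p=13, q=5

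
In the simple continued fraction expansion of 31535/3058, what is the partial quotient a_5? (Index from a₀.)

3

31535 = 10·3058 + 955   →  a_0 = 10
3058 = 3·955 + 193   →  a_1 = 3
955 = 4·193 + 183   →  a_2 = 4
193 = 1·183 + 10   →  a_3 = 1
183 = 18·10 + 3   →  a_4 = 18
10 = 3·3 + 1   →  a_5 = 3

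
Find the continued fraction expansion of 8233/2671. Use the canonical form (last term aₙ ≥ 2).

8233 = 3·2671 + 220
2671 = 12·220 + 31
220 = 7·31 + 3
31 = 10·3 + 1
3 = 3·1 + 0  (stop)
So 8233/2671 = [3; 12, 7, 10, 3].

[3; 12, 7, 10, 3]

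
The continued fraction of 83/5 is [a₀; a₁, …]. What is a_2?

1

83 = 16·5 + 3   →  a_0 = 16
5 = 1·3 + 2   →  a_1 = 1
3 = 1·2 + 1   →  a_2 = 1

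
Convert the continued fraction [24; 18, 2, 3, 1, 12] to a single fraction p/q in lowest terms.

51019/2121

Using pₖ = aₖpₖ₋₁ + pₖ₋₂ and qₖ = aₖqₖ₋₁ + qₖ₋₂:
  k=0: a=24, p=24, q=1
  k=1: a=18, p=433, q=18
  k=2: a=2, p=890, q=37
  k=3: a=3, p=3103, q=129
  k=4: a=1, p=3993, q=166
  k=5: a=12, p=51019, q=2121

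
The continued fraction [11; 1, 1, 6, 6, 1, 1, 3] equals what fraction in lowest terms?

Fold from the inside: start with 3/1.
  1 + 1/3 = 4/3
  1 + 3/4 = 7/4
  6 + 4/7 = 46/7
  6 + 7/46 = 283/46
  1 + 46/283 = 329/283
  1 + 283/329 = 612/329
  11 + 329/612 = 7061/612

7061/612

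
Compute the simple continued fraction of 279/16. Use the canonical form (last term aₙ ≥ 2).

[17; 2, 3, 2]

279 = 17×16 + 7
16 = 2×7 + 2
7 = 3×2 + 1
2 = 2×1 + 0  (stop)
So 279/16 = [17; 2, 3, 2].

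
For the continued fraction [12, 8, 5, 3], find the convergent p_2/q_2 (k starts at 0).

Using pₖ = aₖpₖ₋₁ + pₖ₋₂, qₖ = aₖqₖ₋₁ + qₖ₋₂ (with p₋₁=1, p₋₂=0, q₋₁=0, q₋₂=1):
  k=0: a=12, p=12, q=1
  k=1: a=8, p=97, q=8
  k=2: a=5, p=497, q=41

497/41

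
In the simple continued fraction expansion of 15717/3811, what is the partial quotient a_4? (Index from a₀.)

1

15717 = 4·3811 + 473   →  a_0 = 4
3811 = 8·473 + 27   →  a_1 = 8
473 = 17·27 + 14   →  a_2 = 17
27 = 1·14 + 13   →  a_3 = 1
14 = 1·13 + 1   →  a_4 = 1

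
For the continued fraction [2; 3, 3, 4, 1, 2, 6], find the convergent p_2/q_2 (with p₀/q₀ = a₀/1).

Using pₖ = aₖpₖ₋₁ + pₖ₋₂, qₖ = aₖqₖ₋₁ + qₖ₋₂ (with p₋₁=1, p₋₂=0, q₋₁=0, q₋₂=1):
  k=0: a=2, p=2, q=1
  k=1: a=3, p=7, q=3
  k=2: a=3, p=23, q=10

23/10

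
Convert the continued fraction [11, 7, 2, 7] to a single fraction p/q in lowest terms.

Using pₖ = aₖpₖ₋₁ + pₖ₋₂ and qₖ = aₖqₖ₋₁ + qₖ₋₂:
  k=0: a=11, p=11, q=1
  k=1: a=7, p=78, q=7
  k=2: a=2, p=167, q=15
  k=3: a=7, p=1247, q=112

1247/112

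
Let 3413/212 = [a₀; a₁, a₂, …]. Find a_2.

3413 = 16·212 + 21   →  a_0 = 16
212 = 10·21 + 2   →  a_1 = 10
21 = 10·2 + 1   →  a_2 = 10

10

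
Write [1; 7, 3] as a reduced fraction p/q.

25/22

Using pₖ = aₖpₖ₋₁ + pₖ₋₂ and qₖ = aₖqₖ₋₁ + qₖ₋₂:
  k=0: a=1, p=1, q=1
  k=1: a=7, p=8, q=7
  k=2: a=3, p=25, q=22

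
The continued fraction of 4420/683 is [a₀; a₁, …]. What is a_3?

3

4420 = 6·683 + 322   →  a_0 = 6
683 = 2·322 + 39   →  a_1 = 2
322 = 8·39 + 10   →  a_2 = 8
39 = 3·10 + 9   →  a_3 = 3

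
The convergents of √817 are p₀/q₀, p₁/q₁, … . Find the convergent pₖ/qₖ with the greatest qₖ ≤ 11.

200/7

√817 = [28; 1, 1, 2, 1, 1, 56, …] (period length 6).
Convergents:
  p_0/q_0 = 28/1
  p_1/q_1 = 29/1
  p_2/q_2 = 57/2
  p_3/q_3 = 143/5
  p_4/q_4 = 200/7
  p_5/q_5 = 343/12
q_4 = 7 ≤ 11 < 12 = q_5, so the answer is 200/7.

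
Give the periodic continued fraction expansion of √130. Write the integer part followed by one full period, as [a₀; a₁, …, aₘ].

a₀ = ⌊√130⌋ = 11.
With m₀=0, d₀=1 and mₖ₊₁ = dₖaₖ − mₖ, dₖ₊₁ = (n − mₖ₊₁²)/dₖ, aₖ₊₁ = ⌊(a₀+mₖ₊₁)/dₖ₊₁⌋:
  k=1: m=11, d=9, a=2
  k=2: m=7, d=9, a=2
  k=3: m=11, d=1, a=22
d=1 and a=2a₀=22 at k=3, so the next step gives (m, d) = (11, 9) again — its k=1 value — and the period has length 3.

[11; 2, 2, 22]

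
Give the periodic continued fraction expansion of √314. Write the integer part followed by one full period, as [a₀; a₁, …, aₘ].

[17; 1, 2, 1, 1, 2, 1, 34]

a₀ = ⌊√314⌋ = 17.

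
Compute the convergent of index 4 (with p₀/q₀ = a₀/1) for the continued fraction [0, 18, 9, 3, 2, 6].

Using pₖ = aₖpₖ₋₁ + pₖ₋₂, qₖ = aₖqₖ₋₁ + qₖ₋₂ (with p₋₁=1, p₋₂=0, q₋₁=0, q₋₂=1):
  k=0: a=0, p=0, q=1
  k=1: a=18, p=1, q=18
  k=2: a=9, p=9, q=163
  k=3: a=3, p=28, q=507
  k=4: a=2, p=65, q=1177

65/1177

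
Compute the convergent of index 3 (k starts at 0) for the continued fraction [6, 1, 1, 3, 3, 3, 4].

Using pₖ = aₖpₖ₋₁ + pₖ₋₂, qₖ = aₖqₖ₋₁ + qₖ₋₂ (with p₋₁=1, p₋₂=0, q₋₁=0, q₋₂=1):
  k=0: a=6, p=6, q=1
  k=1: a=1, p=7, q=1
  k=2: a=1, p=13, q=2
  k=3: a=3, p=46, q=7

46/7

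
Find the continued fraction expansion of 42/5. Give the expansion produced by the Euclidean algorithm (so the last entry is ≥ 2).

[8; 2, 2]

42 = 8×5 + 2
5 = 2×2 + 1
2 = 2×1 + 0  (stop)
So 42/5 = [8; 2, 2].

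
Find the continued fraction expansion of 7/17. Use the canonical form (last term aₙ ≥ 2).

[0; 2, 2, 3]

7 = 0·17 + 7
17 = 2·7 + 3
7 = 2·3 + 1
3 = 3·1 + 0  (stop)
So 7/17 = [0; 2, 2, 3].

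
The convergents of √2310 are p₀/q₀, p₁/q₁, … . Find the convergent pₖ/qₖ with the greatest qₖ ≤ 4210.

√2310 = [48; 16, 96, …] (period length 2).
Convergents:
  p_0/q_0 = 48/1
  p_1/q_1 = 769/16
  p_2/q_2 = 73872/1537
  p_3/q_3 = 1182721/24608
q_2 = 1537 ≤ 4210 < 24608 = q_3, so the answer is 73872/1537.

73872/1537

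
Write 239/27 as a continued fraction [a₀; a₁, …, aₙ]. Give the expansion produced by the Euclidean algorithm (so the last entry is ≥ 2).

239 = 8×27 + 23
27 = 1×23 + 4
23 = 5×4 + 3
4 = 1×3 + 1
3 = 3×1 + 0  (stop)
So 239/27 = [8; 1, 5, 1, 3].

[8; 1, 5, 1, 3]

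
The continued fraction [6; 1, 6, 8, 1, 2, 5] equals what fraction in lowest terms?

Fold from the inside: start with 5/1.
  2 + 1/5 = 11/5
  1 + 5/11 = 16/11
  8 + 11/16 = 139/16
  6 + 16/139 = 850/139
  1 + 139/850 = 989/850
  6 + 850/989 = 6784/989

6784/989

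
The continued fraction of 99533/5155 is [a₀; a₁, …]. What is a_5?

99533 = 19·5155 + 1588   →  a_0 = 19
5155 = 3·1588 + 391   →  a_1 = 3
1588 = 4·391 + 24   →  a_2 = 4
391 = 16·24 + 7   →  a_3 = 16
24 = 3·7 + 3   →  a_4 = 3
7 = 2·3 + 1   →  a_5 = 2

2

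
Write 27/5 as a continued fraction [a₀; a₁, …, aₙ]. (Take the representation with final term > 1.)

[5; 2, 2]

27 = 5·5 + 2
5 = 2·2 + 1
2 = 2·1 + 0  (stop)
So 27/5 = [5; 2, 2].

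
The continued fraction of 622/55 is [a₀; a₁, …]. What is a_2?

4

622 = 11·55 + 17   →  a_0 = 11
55 = 3·17 + 4   →  a_1 = 3
17 = 4·4 + 1   →  a_2 = 4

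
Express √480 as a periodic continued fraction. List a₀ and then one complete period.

a₀ = ⌊√480⌋ = 21.
With m₀=0, d₀=1 and mₖ₊₁ = dₖaₖ − mₖ, dₖ₊₁ = (n − mₖ₊₁²)/dₖ, aₖ₊₁ = ⌊(a₀+mₖ₊₁)/dₖ₊₁⌋:
  k=1: m=21, d=39, a=1
  k=2: m=18, d=4, a=9
  k=3: m=18, d=39, a=1
  k=4: m=21, d=1, a=42
d=1 and a=2a₀=42 at k=4, so the next step gives (m, d) = (21, 39) again — its k=1 value — and the period has length 4.

[21; 1, 9, 1, 42]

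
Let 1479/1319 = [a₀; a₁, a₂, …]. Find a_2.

4

1479 = 1·1319 + 160   →  a_0 = 1
1319 = 8·160 + 39   →  a_1 = 8
160 = 4·39 + 4   →  a_2 = 4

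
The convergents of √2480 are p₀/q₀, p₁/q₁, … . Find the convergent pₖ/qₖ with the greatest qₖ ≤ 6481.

√2480 = [49; 1, 3, 1, 98, …] (period length 4).
Convergents:
  p_0/q_0 = 49/1
  p_1/q_1 = 50/1
  p_2/q_2 = 199/4
  p_3/q_3 = 249/5
  p_4/q_4 = 24601/494
  p_5/q_5 = 24850/499
  p_6/q_6 = 99151/1991
  p_7/q_7 = 124001/2490
  p_8/q_8 = 12251249/246011
q_7 = 2490 ≤ 6481 < 246011 = q_8, so the answer is 124001/2490.

124001/2490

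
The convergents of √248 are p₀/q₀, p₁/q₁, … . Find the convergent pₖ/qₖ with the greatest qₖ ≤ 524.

7937/504

√248 = [15; 1, 2, 1, 30, …] (period length 4).
Convergents:
  p_0/q_0 = 15/1
  p_1/q_1 = 16/1
  p_2/q_2 = 47/3
  p_3/q_3 = 63/4
  p_4/q_4 = 1937/123
  p_5/q_5 = 2000/127
  p_6/q_6 = 5937/377
  p_7/q_7 = 7937/504
  p_8/q_8 = 244047/15497
q_7 = 504 ≤ 524 < 15497 = q_8, so the answer is 7937/504.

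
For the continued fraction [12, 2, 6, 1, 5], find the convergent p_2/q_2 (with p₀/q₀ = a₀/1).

Using pₖ = aₖpₖ₋₁ + pₖ₋₂, qₖ = aₖqₖ₋₁ + qₖ₋₂ (with p₋₁=1, p₋₂=0, q₋₁=0, q₋₂=1):
  k=0: a=12, p=12, q=1
  k=1: a=2, p=25, q=2
  k=2: a=6, p=162, q=13

162/13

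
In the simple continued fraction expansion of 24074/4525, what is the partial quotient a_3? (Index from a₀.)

7

24074 = 5·4525 + 1449   →  a_0 = 5
4525 = 3·1449 + 178   →  a_1 = 3
1449 = 8·178 + 25   →  a_2 = 8
178 = 7·25 + 3   →  a_3 = 7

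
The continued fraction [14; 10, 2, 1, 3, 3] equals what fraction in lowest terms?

Using pₖ = aₖpₖ₋₁ + pₖ₋₂ and qₖ = aₖqₖ₋₁ + qₖ₋₂:
  k=0: a=14, p=14, q=1
  k=1: a=10, p=141, q=10
  k=2: a=2, p=296, q=21
  k=3: a=1, p=437, q=31
  k=4: a=3, p=1607, q=114
  k=5: a=3, p=5258, q=373

5258/373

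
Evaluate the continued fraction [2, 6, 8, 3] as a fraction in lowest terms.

Fold from the inside: start with 3/1.
  8 + 1/3 = 25/3
  6 + 3/25 = 153/25
  2 + 25/153 = 331/153

331/153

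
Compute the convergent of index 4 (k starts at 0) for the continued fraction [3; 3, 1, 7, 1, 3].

Using pₖ = aₖpₖ₋₁ + pₖ₋₂, qₖ = aₖqₖ₋₁ + qₖ₋₂ (with p₋₁=1, p₋₂=0, q₋₁=0, q₋₂=1):
  k=0: a=3, p=3, q=1
  k=1: a=3, p=10, q=3
  k=2: a=1, p=13, q=4
  k=3: a=7, p=101, q=31
  k=4: a=1, p=114, q=35

114/35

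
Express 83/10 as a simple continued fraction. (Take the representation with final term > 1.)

83 = 8×10 + 3
10 = 3×3 + 1
3 = 3×1 + 0  (stop)
So 83/10 = [8; 3, 3].

[8; 3, 3]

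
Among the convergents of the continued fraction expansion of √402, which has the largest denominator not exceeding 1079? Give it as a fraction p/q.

√402 = [20; 20, 40, …] (period length 2).
Convergents:
  p_0/q_0 = 20/1
  p_1/q_1 = 401/20
  p_2/q_2 = 16060/801
  p_3/q_3 = 321601/16040
q_2 = 801 ≤ 1079 < 16040 = q_3, so the answer is 16060/801.

16060/801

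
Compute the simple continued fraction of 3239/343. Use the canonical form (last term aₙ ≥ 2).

3239 = 9*343 + 152
343 = 2*152 + 39
152 = 3*39 + 35
39 = 1*35 + 4
35 = 8*4 + 3
4 = 1*3 + 1
3 = 3*1 + 0  (stop)
So 3239/343 = [9; 2, 3, 1, 8, 1, 3].

[9; 2, 3, 1, 8, 1, 3]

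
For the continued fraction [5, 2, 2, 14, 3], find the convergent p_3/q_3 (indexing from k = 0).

389/72

Using pₖ = aₖpₖ₋₁ + pₖ₋₂, qₖ = aₖqₖ₋₁ + qₖ₋₂ (with p₋₁=1, p₋₂=0, q₋₁=0, q₋₂=1):
  k=0: a=5, p=5, q=1
  k=1: a=2, p=11, q=2
  k=2: a=2, p=27, q=5
  k=3: a=14, p=389, q=72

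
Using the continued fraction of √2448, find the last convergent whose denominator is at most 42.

√2448 = [49; 2, 10, 2, 98, …] (period length 4).
Convergents:
  p_0/q_0 = 49/1
  p_1/q_1 = 99/2
  p_2/q_2 = 1039/21
  p_3/q_3 = 2177/44
q_2 = 21 ≤ 42 < 44 = q_3, so the answer is 1039/21.

1039/21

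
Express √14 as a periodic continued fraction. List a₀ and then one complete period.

a₀ = ⌊√14⌋ = 3.
With m₀=0, d₀=1 and mₖ₊₁ = dₖaₖ − mₖ, dₖ₊₁ = (n − mₖ₊₁²)/dₖ, aₖ₊₁ = ⌊(a₀+mₖ₊₁)/dₖ₊₁⌋:
  k=1: m=3, d=5, a=1
  k=2: m=2, d=2, a=2
  k=3: m=2, d=5, a=1
  k=4: m=3, d=1, a=6
d=1 and a=2a₀=6 at k=4, so the next step gives (m, d) = (3, 5) again — its k=1 value — and the period has length 4.

[3; 1, 2, 1, 6]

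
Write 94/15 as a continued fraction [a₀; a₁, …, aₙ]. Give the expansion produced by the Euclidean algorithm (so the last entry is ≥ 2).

[6; 3, 1, 3]

94 = 6×15 + 4
15 = 3×4 + 3
4 = 1×3 + 1
3 = 3×1 + 0  (stop)
So 94/15 = [6; 3, 1, 3].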